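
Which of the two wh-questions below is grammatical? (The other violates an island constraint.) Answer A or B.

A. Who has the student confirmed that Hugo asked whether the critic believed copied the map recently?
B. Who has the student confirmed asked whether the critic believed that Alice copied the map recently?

In A, the wh-phrase is extracted from inside a wh-island (introduced by "whether"), which blocks movement.
In B, the extraction path crosses only that-complement boundaries, which are transparent.
So B is grammatical.

B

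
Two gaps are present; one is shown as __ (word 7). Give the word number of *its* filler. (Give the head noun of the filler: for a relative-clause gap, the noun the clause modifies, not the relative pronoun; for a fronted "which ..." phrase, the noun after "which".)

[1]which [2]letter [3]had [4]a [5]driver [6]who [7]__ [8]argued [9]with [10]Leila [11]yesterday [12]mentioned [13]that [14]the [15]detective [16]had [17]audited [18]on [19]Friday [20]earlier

5

The marked gap is inside the relative clause, the subject of "argued".
Its filler is the head noun "driver" (via "who"), at word 5.
(The other dependency links word 2 to a gap after word 17.)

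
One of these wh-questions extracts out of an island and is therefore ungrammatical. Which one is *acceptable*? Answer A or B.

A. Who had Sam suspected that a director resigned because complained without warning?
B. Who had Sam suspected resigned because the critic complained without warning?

B

In A, the wh-phrase is extracted from inside an adjunct island (introduced by "because"), which blocks movement.
In B, the extraction path crosses only that-complement boundaries, which are transparent.
So B is grammatical.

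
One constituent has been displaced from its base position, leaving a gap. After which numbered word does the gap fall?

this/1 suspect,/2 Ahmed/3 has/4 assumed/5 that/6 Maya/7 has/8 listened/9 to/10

The displaced element is "this suspect" (word 2).
It is linked across 1 clause boundary (that).
It functions as the object of the preposition "to" of "listened", so the gap sits immediately after word 10 ("to").
Base order: Ahmed has assumed that Maya has listened to this suspect.

10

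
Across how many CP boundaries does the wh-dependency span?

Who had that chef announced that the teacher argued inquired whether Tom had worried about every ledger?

2

"who" is extracted from the subject of "inquired".
Boundaries crossed, outermost first: [that], [Ø] — 2 in total.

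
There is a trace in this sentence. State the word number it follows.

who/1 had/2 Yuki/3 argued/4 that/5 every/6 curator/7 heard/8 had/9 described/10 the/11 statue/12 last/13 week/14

8

The displaced element is "who" (word 1).
It is linked across 2 clause boundaries (that → Ø).
It functions as the subject of "described", so the gap sits immediately after word 8 ("heard").
Base order: Yuki had argued that every curator heard who had described the statue last week.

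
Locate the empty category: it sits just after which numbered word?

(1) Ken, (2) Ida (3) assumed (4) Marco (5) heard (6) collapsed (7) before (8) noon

The displaced element is "Ken" (word 1).
It is linked across 2 clause boundaries (Ø → Ø).
It functions as the subject of "collapsed", so the gap sits immediately after word 5 ("heard").
Base order: Ida assumed Marco heard that Ken collapsed before noon.

5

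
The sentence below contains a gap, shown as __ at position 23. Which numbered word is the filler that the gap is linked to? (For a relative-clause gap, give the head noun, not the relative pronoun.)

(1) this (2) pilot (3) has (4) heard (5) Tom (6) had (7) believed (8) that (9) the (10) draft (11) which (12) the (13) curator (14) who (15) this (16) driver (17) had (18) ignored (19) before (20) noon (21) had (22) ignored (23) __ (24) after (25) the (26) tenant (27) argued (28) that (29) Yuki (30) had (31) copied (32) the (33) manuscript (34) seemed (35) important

The gap at 23 is the object of "ignored", inside a relative clause.
The relative pronoun is "which" (word 11); it is bound by the head noun immediately before it.
Its filler is the head noun "draft", at word 10.

10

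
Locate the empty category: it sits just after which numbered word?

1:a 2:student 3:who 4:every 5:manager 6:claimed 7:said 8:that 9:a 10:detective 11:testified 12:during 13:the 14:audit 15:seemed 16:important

The displaced element is "a student" (word 2).
It is linked across 1 clause boundary (Ø).
It functions as the subject of "said", so the gap sits immediately after word 6 ("claimed").
Base order: Every manager claimed that a student said that a detective testified during the audit.

6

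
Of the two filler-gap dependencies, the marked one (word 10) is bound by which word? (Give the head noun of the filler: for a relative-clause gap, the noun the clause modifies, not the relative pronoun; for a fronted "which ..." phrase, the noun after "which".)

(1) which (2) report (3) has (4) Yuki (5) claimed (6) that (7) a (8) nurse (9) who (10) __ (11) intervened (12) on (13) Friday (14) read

The marked gap is inside the relative clause, the subject of "intervened".
Its filler is the head noun "nurse" (via "who"), at word 8.
(The other dependency links word 2 to a gap after word 14.)

8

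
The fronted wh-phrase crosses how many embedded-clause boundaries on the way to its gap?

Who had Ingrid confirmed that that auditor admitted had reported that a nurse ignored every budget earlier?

2

"who" is extracted from the subject of "reported".
Boundaries crossed, outermost first: [that], [Ø] — 2 in total.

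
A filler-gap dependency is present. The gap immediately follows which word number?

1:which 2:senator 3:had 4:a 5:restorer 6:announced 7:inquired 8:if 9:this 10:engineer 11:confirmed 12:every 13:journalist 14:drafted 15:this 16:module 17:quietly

6

The displaced element is "which senator" (word 2).
It is linked across 1 clause boundary (Ø).
It functions as the subject of "inquired", so the gap sits immediately after word 6 ("announced").
Base order: A restorer had announced that which senator inquired if this engineer confirmed every journalist drafted this module quietly.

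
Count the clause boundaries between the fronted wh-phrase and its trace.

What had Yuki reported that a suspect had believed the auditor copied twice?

2

"what" is extracted from the object of "copied".
Boundaries crossed, outermost first: [that], [Ø] — 2 in total.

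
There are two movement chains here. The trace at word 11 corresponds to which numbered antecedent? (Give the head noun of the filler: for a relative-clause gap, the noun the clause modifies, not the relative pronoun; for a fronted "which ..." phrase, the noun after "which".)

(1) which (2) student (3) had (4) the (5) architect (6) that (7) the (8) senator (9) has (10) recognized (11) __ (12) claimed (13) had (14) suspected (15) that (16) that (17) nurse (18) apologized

The marked gap is inside the relative clause, the direct object of "recognized".
Its filler is the head noun "architect" (via "that"), at word 5.
(The other dependency links word 2 to a gap after word 12.)

5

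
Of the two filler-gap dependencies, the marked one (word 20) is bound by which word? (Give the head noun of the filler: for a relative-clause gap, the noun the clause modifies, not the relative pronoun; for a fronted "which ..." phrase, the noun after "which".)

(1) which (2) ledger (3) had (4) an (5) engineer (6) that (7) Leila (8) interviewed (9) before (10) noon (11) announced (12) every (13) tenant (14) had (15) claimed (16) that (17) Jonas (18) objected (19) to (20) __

2

The marked gap is the object of the preposition "to" of "objected".
Its filler is the fronted wh-phrase "which ledger", at word 2.
(The other dependency links word 5 to a gap after word 8.)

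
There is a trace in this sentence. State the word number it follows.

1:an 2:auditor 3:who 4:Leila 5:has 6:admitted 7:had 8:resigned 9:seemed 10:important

The displaced element is "an auditor" (word 2).
It is linked across 1 clause boundary (Ø).
It functions as the subject of "resigned", so the gap sits immediately after word 6 ("admitted").
Base order: Leila has admitted that an auditor had resigned.

6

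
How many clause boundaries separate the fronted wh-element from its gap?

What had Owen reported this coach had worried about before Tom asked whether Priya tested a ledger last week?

1

"what" is extracted from the PP object of "worried".
Boundaries crossed, outermost first: [Ø] — 1 in total.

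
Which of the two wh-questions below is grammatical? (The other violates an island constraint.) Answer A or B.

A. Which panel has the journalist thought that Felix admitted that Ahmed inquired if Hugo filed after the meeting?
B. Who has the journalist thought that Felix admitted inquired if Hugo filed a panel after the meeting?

B

In A, the wh-phrase is extracted from inside a wh-island (introduced by "if"), which blocks movement.
In B, the extraction path crosses only that-complement boundaries, which are transparent.
So B is grammatical.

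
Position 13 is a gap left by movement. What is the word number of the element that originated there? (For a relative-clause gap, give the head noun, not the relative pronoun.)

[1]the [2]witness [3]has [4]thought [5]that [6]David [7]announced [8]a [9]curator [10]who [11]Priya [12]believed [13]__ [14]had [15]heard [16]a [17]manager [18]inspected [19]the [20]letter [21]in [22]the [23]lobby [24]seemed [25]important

9

The gap at 13 is the subject of "heard", inside a relative clause.
The relative pronoun is "who" (word 10); it is bound by the head noun immediately before it.
Its filler is the head noun "curator", at word 9.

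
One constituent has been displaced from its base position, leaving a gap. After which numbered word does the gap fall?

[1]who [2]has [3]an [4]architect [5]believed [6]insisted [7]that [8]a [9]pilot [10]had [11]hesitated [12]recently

5

The displaced element is "who" (word 1).
It is linked across 1 clause boundary (Ø).
It functions as the subject of "insisted", so the gap sits immediately after word 5 ("believed").
Base order: An architect has believed who insisted that a pilot had hesitated recently.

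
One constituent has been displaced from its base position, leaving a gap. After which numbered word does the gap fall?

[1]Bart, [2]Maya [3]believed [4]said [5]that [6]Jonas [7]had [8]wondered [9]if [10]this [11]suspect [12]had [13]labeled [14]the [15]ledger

The displaced element is "Bart" (word 1).
It is linked across 1 clause boundary (Ø).
It functions as the subject of "said", so the gap sits immediately after word 3 ("believed").
Base order: Maya believed that Bart said that Jonas had wondered if this suspect had labeled the ledger.

3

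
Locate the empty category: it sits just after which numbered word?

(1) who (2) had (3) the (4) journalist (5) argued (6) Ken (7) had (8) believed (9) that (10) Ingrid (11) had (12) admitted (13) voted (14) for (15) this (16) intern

The displaced element is "who" (word 1).
It is linked across 3 clause boundaries (Ø → that → Ø).
It functions as the subject of "voted", so the gap sits immediately after word 12 ("admitted").
Base order: The journalist had argued Ken had believed that Ingrid had admitted that who voted for this intern.

12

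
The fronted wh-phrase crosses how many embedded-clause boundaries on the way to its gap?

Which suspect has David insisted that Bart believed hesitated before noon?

2

"which suspect" is extracted from the subject of "hesitated".
Boundaries crossed, outermost first: [that], [Ø] — 2 in total.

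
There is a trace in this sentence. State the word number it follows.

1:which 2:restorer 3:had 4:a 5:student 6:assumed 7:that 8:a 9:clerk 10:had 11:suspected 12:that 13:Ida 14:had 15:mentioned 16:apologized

The displaced element is "which restorer" (word 2).
It is linked across 3 clause boundaries (that → that → Ø).
It functions as the subject of "apologized", so the gap sits immediately after word 15 ("mentioned").
Base order: A student had assumed that a clerk had suspected that Ida had mentioned that which restorer apologized.

15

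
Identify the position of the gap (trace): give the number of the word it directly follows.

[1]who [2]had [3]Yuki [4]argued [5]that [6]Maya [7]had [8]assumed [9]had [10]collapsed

The displaced element is "who" (word 1).
It is linked across 2 clause boundaries (that → Ø).
It functions as the subject of "collapsed", so the gap sits immediately after word 8 ("assumed").
Base order: Yuki had argued that Maya had assumed who had collapsed.

8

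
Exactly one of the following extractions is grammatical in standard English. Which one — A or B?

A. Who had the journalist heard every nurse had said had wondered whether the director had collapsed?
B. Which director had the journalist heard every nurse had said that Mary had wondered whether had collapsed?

A

In B, the wh-phrase is extracted from inside a wh-island (introduced by "whether"), which blocks movement.
In A, the extraction path crosses only that-complement boundaries, which are transparent.
So A is grammatical.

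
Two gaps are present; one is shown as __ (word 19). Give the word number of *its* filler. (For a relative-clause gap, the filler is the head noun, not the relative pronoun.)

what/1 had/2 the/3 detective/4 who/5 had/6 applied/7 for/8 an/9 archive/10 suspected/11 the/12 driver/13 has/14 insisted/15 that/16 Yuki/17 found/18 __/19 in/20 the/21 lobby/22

The marked gap is the direct object of "found".
Its filler is the fronted wh-phrase "what", at word 1.
(The other dependency links word 4 to a gap after word 5.)

1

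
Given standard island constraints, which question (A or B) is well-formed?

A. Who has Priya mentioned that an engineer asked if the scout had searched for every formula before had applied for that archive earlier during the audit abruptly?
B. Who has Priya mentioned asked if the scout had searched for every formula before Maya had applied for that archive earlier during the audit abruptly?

B

In A, the wh-phrase is extracted from inside a wh-island (introduced by "if"), which blocks movement.
In B, the extraction path crosses only that-complement boundaries, which are transparent.
So B is grammatical.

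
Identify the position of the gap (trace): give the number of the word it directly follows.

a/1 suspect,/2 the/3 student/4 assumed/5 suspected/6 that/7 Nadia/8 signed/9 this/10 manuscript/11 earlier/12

5

The displaced element is "a suspect" (word 2).
It is linked across 1 clause boundary (Ø).
It functions as the subject of "suspected", so the gap sits immediately after word 5 ("assumed").
Base order: The student assumed that a suspect suspected that Nadia signed this manuscript earlier.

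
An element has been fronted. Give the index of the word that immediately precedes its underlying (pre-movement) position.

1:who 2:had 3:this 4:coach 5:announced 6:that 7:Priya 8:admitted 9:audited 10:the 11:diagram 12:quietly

The displaced element is "who" (word 1).
It is linked across 2 clause boundaries (that → Ø).
It functions as the subject of "audited", so the gap sits immediately after word 8 ("admitted").
Base order: This coach had announced that Priya admitted that who audited the diagram quietly.

8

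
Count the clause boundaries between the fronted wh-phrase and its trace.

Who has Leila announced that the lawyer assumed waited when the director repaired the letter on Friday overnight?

"who" is extracted from the subject of "waited".
Boundaries crossed, outermost first: [that], [Ø] — 2 in total.

2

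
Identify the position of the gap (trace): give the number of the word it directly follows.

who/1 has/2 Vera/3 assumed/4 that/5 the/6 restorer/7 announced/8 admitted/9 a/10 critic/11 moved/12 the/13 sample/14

8

The displaced element is "who" (word 1).
It is linked across 2 clause boundaries (that → Ø).
It functions as the subject of "admitted", so the gap sits immediately after word 8 ("announced").
Base order: Vera has assumed that the restorer announced that who admitted a critic moved the sample.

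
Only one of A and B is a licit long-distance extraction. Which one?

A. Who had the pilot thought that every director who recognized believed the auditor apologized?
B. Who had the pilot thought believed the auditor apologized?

In A, the wh-phrase is extracted from inside a complex-NP island (relative clause) (introduced by "who"), which blocks movement.
In B, the extraction path crosses only that-complement boundaries, which are transparent.
So B is grammatical.

B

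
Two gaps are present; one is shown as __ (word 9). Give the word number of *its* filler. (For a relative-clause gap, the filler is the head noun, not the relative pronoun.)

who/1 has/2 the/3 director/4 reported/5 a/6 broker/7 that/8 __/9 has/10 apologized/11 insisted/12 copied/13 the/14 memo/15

The marked gap is inside the relative clause, the subject of "apologized".
Its filler is the head noun "broker" (via "that"), at word 7.
(The other dependency links word 1 to a gap after word 12.)

7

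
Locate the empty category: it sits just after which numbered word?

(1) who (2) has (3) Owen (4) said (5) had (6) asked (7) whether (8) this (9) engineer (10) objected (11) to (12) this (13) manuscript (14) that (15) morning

4

The displaced element is "who" (word 1).
It is linked across 1 clause boundary (Ø).
It functions as the subject of "asked", so the gap sits immediately after word 4 ("said").
Base order: Owen has said that who had asked whether this engineer objected to this manuscript that morning.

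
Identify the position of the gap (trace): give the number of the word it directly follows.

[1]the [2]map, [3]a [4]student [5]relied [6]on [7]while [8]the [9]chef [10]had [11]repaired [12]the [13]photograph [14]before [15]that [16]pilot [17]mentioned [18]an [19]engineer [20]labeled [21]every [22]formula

The displaced element is "the map" (word 2).
It functions as the object of the preposition "on" of "relied", so the gap sits immediately after word 6 ("on").
Base order: A student relied on the map while the chef had repaired the photograph before that pilot mentioned an engineer labeled every formula.

6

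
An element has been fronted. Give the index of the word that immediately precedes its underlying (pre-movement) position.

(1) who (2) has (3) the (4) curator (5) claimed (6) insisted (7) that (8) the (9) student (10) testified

5

The displaced element is "who" (word 1).
It is linked across 1 clause boundary (Ø).
It functions as the subject of "insisted", so the gap sits immediately after word 5 ("claimed").
Base order: The curator has claimed that who insisted that the student testified.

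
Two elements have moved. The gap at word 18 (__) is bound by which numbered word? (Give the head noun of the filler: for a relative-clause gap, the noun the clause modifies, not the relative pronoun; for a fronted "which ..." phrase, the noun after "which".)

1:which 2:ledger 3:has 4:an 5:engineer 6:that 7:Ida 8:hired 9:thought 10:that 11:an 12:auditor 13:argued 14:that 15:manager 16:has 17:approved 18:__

The marked gap is the direct object of "approved".
Its filler is the fronted wh-phrase "which ledger", at word 2.
(The other dependency links word 5 to a gap after word 8.)

2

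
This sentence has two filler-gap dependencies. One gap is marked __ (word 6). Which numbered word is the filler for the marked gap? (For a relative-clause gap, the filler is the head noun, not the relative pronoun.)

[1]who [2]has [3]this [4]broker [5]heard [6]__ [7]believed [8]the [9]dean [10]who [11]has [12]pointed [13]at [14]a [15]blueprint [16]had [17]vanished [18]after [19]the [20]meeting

1

The marked gap is the subject of "believed".
Its filler is the fronted wh-phrase "who", at word 1.
(The other dependency links word 9 to a gap after word 10.)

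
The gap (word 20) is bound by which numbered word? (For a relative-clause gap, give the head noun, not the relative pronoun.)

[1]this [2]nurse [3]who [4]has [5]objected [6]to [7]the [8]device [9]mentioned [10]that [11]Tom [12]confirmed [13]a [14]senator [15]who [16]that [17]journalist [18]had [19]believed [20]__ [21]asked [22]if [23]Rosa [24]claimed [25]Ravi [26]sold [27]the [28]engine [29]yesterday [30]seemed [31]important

14

The gap at 20 is the subject of "asked", inside a relative clause.
The relative pronoun is "who" (word 15); it is bound by the head noun immediately before it.
Its filler is the head noun "senator", at word 14.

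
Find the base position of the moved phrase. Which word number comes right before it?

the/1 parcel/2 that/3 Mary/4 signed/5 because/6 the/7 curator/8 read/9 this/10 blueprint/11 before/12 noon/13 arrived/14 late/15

The displaced element is "the parcel" (word 2).
It functions as the direct object of "signed", so the gap sits immediately after word 5 ("signed").
Base order: Mary signed the parcel because the curator read this blueprint before noon.

5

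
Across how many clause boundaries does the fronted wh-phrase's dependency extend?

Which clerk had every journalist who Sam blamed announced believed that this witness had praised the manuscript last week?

"which clerk" is extracted from the subject of "believed".
Boundaries crossed, outermost first: [Ø] — 1 in total.

1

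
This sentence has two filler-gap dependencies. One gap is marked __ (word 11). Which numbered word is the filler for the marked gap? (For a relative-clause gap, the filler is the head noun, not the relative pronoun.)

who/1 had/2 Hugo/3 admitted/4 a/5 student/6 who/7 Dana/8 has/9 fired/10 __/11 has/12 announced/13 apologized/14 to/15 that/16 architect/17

The marked gap is inside the relative clause, the direct object of "fired".
Its filler is the head noun "student" (via "who"), at word 6.
(The other dependency links word 1 to a gap after word 13.)

6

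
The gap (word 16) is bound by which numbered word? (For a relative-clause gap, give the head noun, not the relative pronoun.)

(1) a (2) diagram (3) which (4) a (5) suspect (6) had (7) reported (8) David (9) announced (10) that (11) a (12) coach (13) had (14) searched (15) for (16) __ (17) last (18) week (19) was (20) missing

2

The gap at 16 is the prepositional object of "searched", inside a relative clause.
The relative pronoun is "which" (word 3); it is bound by the head noun immediately before it.
Its filler is the head noun "diagram", at word 2.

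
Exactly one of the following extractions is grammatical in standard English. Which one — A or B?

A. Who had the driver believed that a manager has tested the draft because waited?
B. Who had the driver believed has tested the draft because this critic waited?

B

In A, the wh-phrase is extracted from inside an adjunct island (introduced by "because"), which blocks movement.
In B, the extraction path crosses only that-complement boundaries, which are transparent.
So B is grammatical.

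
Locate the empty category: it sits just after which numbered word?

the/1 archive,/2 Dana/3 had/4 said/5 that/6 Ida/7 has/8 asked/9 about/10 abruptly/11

The displaced element is "the archive" (word 2).
It is linked across 1 clause boundary (that).
It functions as the object of the preposition "about" of "asked", so the gap sits immediately after word 10 ("about").
Base order: Dana had said that Ida has asked about the archive abruptly.

10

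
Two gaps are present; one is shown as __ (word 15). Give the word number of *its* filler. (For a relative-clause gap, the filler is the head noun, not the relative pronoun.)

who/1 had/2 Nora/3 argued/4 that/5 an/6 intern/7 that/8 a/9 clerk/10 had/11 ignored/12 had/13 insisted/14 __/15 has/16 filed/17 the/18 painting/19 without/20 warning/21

1

The marked gap is the subject of "filed".
Its filler is the fronted wh-phrase "who", at word 1.
(The other dependency links word 7 to a gap after word 12.)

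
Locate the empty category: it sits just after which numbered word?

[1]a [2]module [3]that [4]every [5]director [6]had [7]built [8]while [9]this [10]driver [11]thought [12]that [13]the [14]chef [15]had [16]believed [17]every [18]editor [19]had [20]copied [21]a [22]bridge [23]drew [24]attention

7

The displaced element is "a module" (word 2).
It functions as the direct object of "built", so the gap sits immediately after word 7 ("built").
Base order: Every director had built a module while this driver thought that the chef had believed every editor had copied a bridge.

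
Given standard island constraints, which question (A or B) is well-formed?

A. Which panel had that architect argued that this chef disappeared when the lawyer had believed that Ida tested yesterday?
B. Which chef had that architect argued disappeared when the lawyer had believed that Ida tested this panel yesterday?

In A, the wh-phrase is extracted from inside an adjunct island (introduced by "when"), which blocks movement.
In B, the extraction path crosses only that-complement boundaries, which are transparent.
So B is grammatical.

B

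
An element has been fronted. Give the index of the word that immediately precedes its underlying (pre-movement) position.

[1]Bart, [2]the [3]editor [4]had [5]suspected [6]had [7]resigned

The displaced element is "Bart" (word 1).
It is linked across 1 clause boundary (Ø).
It functions as the subject of "resigned", so the gap sits immediately after word 5 ("suspected").
Base order: The editor had suspected that Bart had resigned.

5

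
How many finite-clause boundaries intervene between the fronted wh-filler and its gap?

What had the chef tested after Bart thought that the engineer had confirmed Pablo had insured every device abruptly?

0

"what" originates inside the matrix clause — no clause boundary is crossed.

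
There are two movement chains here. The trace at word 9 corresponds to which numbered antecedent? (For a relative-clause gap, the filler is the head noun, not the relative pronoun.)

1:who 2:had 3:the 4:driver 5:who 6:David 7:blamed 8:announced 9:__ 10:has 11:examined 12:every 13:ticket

The marked gap is the subject of "examined".
Its filler is the fronted wh-phrase "who", at word 1.
(The other dependency links word 4 to a gap after word 7.)

1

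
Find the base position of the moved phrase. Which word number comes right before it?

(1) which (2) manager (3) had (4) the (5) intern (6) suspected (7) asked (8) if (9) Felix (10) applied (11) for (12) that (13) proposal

The displaced element is "which manager" (word 2).
It is linked across 1 clause boundary (Ø).
It functions as the subject of "asked", so the gap sits immediately after word 6 ("suspected").
Base order: The intern had suspected that which manager asked if Felix applied for that proposal.

6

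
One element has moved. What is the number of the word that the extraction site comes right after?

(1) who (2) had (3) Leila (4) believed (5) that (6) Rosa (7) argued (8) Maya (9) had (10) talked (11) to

The displaced element is "who" (word 1).
It is linked across 2 clause boundaries (that → Ø).
It functions as the object of the preposition "to" of "talked", so the gap sits immediately after word 11 ("to").
Base order: Leila had believed that Rosa argued Maya had talked to who.

11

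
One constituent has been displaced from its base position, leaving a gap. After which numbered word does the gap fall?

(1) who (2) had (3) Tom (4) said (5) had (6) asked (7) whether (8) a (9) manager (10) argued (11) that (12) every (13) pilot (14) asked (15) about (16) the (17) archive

4

The displaced element is "who" (word 1).
It is linked across 1 clause boundary (Ø).
It functions as the subject of "asked", so the gap sits immediately after word 4 ("said").
Base order: Tom had said that who had asked whether a manager argued that every pilot asked about the archive.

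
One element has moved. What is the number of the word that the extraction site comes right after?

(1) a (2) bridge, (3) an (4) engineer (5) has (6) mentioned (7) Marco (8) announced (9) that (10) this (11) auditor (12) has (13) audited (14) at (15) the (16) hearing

The displaced element is "a bridge" (word 2).
It is linked across 2 clause boundaries (Ø → that).
It functions as the direct object of "audited", so the gap sits immediately after word 13 ("audited").
Base order: An engineer has mentioned Marco announced that this auditor has audited a bridge at the hearing.

13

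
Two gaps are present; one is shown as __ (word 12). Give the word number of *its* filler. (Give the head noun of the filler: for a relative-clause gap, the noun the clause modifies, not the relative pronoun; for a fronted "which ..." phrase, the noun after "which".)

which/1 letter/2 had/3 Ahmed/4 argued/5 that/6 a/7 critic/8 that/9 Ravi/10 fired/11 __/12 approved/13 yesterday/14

The marked gap is inside the relative clause, the direct object of "fired".
Its filler is the head noun "critic" (via "that"), at word 8.
(The other dependency links word 2 to a gap after word 13.)

8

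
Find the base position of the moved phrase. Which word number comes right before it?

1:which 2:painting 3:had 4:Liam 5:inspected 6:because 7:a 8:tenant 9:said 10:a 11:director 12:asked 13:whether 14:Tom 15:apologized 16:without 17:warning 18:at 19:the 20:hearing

The displaced element is "which painting" (word 2).
It functions as the direct object of "inspected", so the gap sits immediately after word 5 ("inspected").
Base order: Liam had inspected which painting because a tenant said a director asked whether Tom apologized without warning at the hearing.

5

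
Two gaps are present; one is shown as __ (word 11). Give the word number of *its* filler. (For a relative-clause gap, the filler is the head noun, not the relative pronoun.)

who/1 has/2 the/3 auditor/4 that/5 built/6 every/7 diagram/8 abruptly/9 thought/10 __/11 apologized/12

The marked gap is the subject of "apologized".
Its filler is the fronted wh-phrase "who", at word 1.
(The other dependency links word 4 to a gap after word 5.)

1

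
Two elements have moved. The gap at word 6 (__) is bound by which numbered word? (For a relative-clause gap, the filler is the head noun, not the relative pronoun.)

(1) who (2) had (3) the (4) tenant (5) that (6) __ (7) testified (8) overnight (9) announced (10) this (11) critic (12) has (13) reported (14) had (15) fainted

4

The marked gap is inside the relative clause, the subject of "testified".
Its filler is the head noun "tenant" (via "that"), at word 4.
(The other dependency links word 1 to a gap after word 13.)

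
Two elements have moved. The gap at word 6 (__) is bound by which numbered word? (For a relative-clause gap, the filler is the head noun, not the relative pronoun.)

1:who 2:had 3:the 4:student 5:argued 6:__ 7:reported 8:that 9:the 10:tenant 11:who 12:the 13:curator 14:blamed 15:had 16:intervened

1

The marked gap is the subject of "reported".
Its filler is the fronted wh-phrase "who", at word 1.
(The other dependency links word 10 to a gap after word 14.)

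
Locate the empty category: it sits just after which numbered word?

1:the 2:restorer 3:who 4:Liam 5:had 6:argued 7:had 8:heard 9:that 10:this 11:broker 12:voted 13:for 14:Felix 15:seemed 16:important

The displaced element is "the restorer" (word 2).
It is linked across 1 clause boundary (Ø).
It functions as the subject of "heard", so the gap sits immediately after word 6 ("argued").
Base order: Liam had argued that the restorer had heard that this broker voted for Felix.

6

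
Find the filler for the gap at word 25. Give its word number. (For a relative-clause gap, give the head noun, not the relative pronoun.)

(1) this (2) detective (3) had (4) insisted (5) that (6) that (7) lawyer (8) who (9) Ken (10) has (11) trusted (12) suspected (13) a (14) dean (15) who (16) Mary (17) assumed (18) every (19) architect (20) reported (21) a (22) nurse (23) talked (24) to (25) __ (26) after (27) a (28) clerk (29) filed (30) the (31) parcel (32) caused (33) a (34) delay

14

The gap at 25 is the prepositional object of "talked", inside a relative clause.
The relative pronoun is "who" (word 15); it is bound by the head noun immediately before it.
Its filler is the head noun "dean", at word 14.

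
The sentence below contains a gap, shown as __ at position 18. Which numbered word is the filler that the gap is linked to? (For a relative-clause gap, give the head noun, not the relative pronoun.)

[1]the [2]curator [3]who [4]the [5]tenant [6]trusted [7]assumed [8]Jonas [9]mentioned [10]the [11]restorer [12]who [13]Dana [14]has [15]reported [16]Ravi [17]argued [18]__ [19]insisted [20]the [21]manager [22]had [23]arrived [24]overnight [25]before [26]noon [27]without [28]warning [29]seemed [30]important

The gap at 18 is the subject of "insisted", inside a relative clause.
The relative pronoun is "who" (word 12); it is bound by the head noun immediately before it.
Its filler is the head noun "restorer", at word 11.

11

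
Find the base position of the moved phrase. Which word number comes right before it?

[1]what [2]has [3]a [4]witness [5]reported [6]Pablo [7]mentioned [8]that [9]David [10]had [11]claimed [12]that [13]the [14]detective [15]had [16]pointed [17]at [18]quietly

17

The displaced element is "what" (word 1).
It is linked across 3 clause boundaries (Ø → that → that).
It functions as the object of the preposition "at" of "pointed", so the gap sits immediately after word 17 ("at").
Base order: A witness has reported Pablo mentioned that David had claimed that the detective had pointed at what quietly.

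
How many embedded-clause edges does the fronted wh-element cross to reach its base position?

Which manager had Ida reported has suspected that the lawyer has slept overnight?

"which manager" is extracted from the subject of "suspected".
Boundaries crossed, outermost first: [Ø] — 1 in total.

1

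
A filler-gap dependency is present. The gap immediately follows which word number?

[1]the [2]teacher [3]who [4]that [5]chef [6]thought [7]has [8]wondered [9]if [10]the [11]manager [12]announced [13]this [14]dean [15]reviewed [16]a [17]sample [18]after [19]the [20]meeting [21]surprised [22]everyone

The displaced element is "the teacher" (word 2).
It is linked across 1 clause boundary (Ø).
It functions as the subject of "wondered", so the gap sits immediately after word 6 ("thought").
Base order: That chef thought the teacher has wondered if the manager announced this dean reviewed a sample after the meeting.

6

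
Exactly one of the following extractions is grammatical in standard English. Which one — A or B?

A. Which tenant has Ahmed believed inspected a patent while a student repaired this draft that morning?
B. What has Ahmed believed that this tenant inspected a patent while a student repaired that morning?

In B, the wh-phrase is extracted from inside an adjunct island (introduced by "while"), which blocks movement.
In A, the extraction path crosses only that-complement boundaries, which are transparent.
So A is grammatical.

A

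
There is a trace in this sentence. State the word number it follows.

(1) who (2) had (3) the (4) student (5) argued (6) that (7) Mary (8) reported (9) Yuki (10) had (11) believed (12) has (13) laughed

11

The displaced element is "who" (word 1).
It is linked across 3 clause boundaries (that → Ø → Ø).
It functions as the subject of "laughed", so the gap sits immediately after word 11 ("believed").
Base order: The student had argued that Mary reported Yuki had believed that who has laughed.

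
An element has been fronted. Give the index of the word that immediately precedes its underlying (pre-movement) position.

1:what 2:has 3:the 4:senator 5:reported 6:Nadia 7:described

The displaced element is "what" (word 1).
It is linked across 1 clause boundary (Ø).
It functions as the direct object of "described", so the gap sits immediately after word 7 ("described").
Base order: The senator has reported Nadia described what.

7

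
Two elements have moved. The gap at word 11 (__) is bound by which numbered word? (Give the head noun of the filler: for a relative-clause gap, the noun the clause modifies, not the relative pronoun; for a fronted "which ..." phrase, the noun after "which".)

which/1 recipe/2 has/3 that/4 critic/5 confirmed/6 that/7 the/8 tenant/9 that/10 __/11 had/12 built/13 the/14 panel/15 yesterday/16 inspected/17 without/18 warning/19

9

The marked gap is inside the relative clause, the subject of "built".
Its filler is the head noun "tenant" (via "that"), at word 9.
(The other dependency links word 2 to a gap after word 17.)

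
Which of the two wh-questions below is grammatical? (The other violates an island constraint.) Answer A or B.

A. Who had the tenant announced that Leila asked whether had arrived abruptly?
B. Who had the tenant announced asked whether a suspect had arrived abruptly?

B

In A, the wh-phrase is extracted from inside a wh-island (introduced by "whether"), which blocks movement.
In B, the extraction path crosses only that-complement boundaries, which are transparent.
So B is grammatical.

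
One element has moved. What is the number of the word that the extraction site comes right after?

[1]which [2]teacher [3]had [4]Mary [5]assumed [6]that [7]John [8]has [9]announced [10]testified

The displaced element is "which teacher" (word 2).
It is linked across 2 clause boundaries (that → Ø).
It functions as the subject of "testified", so the gap sits immediately after word 9 ("announced").
Base order: Mary had assumed that John has announced that which teacher testified.

9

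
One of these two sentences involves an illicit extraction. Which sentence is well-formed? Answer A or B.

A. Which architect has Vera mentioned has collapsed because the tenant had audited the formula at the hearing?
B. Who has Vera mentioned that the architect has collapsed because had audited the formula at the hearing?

In B, the wh-phrase is extracted from inside an adjunct island (introduced by "because"), which blocks movement.
In A, the extraction path crosses only that-complement boundaries, which are transparent.
So A is grammatical.

A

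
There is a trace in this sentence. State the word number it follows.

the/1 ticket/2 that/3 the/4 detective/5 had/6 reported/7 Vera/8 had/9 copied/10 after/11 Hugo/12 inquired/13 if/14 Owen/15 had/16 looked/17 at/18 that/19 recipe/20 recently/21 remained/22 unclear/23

10

The displaced element is "the ticket" (word 2).
It is linked across 1 clause boundary (Ø).
It functions as the direct object of "copied", so the gap sits immediately after word 10 ("copied").
Base order: The detective had reported Vera had copied the ticket after Hugo inquired if Owen had looked at that recipe recently.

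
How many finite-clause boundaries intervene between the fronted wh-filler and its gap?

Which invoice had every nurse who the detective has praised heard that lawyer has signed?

"which invoice" is extracted from the object of "signed".
Boundaries crossed, outermost first: [Ø] — 1 in total.

1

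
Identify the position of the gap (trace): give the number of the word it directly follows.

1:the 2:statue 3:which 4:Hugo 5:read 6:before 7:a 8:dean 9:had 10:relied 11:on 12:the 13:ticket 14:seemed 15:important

The displaced element is "the statue" (word 2).
It functions as the direct object of "read", so the gap sits immediately after word 5 ("read").
Base order: Hugo read the statue before a dean had relied on the ticket.

5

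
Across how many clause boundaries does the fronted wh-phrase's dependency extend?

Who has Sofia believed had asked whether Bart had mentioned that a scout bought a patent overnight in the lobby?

"who" is extracted from the subject of "asked".
Boundaries crossed, outermost first: [Ø] — 1 in total.

1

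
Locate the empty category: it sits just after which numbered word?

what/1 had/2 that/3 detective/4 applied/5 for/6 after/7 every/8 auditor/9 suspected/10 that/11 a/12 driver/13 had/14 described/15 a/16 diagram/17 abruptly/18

6

The displaced element is "what" (word 1).
It functions as the object of the preposition "for" of "applied", so the gap sits immediately after word 6 ("for").
Base order: That detective had applied for what after every auditor suspected that a driver had described a diagram abruptly.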